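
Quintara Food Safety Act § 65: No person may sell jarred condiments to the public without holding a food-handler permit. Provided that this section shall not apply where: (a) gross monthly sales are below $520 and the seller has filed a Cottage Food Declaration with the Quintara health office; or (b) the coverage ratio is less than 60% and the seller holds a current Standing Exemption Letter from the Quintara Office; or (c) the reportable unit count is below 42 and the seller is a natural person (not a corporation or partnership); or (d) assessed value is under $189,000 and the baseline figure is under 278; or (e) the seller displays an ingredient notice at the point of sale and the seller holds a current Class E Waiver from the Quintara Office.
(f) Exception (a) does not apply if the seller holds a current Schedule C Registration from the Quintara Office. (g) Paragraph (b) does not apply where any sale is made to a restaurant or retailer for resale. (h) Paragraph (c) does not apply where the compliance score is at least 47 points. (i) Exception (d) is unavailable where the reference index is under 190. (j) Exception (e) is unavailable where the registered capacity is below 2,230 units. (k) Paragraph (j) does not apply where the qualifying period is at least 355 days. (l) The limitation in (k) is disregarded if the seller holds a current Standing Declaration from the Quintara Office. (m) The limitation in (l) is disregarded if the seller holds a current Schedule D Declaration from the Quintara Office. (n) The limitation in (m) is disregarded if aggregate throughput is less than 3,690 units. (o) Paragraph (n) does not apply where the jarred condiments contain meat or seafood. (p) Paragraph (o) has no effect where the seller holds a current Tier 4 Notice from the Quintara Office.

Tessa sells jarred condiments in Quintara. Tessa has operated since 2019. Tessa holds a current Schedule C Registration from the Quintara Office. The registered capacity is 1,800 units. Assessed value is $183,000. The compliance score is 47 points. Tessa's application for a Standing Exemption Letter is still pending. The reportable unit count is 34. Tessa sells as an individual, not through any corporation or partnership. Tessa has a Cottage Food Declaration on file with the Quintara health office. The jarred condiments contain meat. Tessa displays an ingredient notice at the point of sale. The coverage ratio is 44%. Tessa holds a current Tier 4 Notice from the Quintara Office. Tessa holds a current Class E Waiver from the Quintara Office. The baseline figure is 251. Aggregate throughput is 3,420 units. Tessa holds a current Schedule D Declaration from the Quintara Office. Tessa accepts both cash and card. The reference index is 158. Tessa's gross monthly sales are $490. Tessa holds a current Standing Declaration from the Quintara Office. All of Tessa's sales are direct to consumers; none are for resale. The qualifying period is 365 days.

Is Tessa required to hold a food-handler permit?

Exception (a): gross monthly sales are $490, below the $520 limit; a Cottage Food Declaration is on file — every condition holds. However, paragraph (f) must be considered: (f) is triggered — a current Schedule C Registration is held. So (a) is unavailable.
Exception (b) does not apply: there is no Standing Exemption Letter in force.
Exception (c)'s conditions are all satisfied: the reportable unit count is 34, below the 42 limit; the seller is a natural person. But: (h) operates against (c): the compliance score is 47 points, meeting the 47 points threshold. (c) is therefore removed.
Exception (d): assessed value is $183,000, under the $189,000 limit; the baseline figure is 251, under the 278 limit — every condition holds. Turning to paragraph (i): (i) operates against (d): the reference index is 158, under the 190 limit. (d) is therefore removed.
Exception (e) is satisfied on its face — an ingredient notice is displayed; a current Class E Waiver is held. However, paragraphs (j)–(p) must be considered: (j) operates against (e): the registered capacity is 1,800 units, below the 2,230 units limit. (k) would limit (j) — the qualifying period is 365 days, meeting the 355 days threshold — but (l) sets (k) aside: (l) is triggered — a current Standing Declaration is held. (m) operates (a current Schedule D Declaration is held), but yields to (n): (n) operates against (m): aggregate throughput is 3,420 units, less than the 3,690 units limit. (o) operates (the jarred condiments contain meat), but yields to (p): (p) operates — a current Tier 4 Notice is held. Exception (e) does not apply.
None of the exceptions is available; § 65 applies in full.

Yes — Tessa must hold a food-handler permit.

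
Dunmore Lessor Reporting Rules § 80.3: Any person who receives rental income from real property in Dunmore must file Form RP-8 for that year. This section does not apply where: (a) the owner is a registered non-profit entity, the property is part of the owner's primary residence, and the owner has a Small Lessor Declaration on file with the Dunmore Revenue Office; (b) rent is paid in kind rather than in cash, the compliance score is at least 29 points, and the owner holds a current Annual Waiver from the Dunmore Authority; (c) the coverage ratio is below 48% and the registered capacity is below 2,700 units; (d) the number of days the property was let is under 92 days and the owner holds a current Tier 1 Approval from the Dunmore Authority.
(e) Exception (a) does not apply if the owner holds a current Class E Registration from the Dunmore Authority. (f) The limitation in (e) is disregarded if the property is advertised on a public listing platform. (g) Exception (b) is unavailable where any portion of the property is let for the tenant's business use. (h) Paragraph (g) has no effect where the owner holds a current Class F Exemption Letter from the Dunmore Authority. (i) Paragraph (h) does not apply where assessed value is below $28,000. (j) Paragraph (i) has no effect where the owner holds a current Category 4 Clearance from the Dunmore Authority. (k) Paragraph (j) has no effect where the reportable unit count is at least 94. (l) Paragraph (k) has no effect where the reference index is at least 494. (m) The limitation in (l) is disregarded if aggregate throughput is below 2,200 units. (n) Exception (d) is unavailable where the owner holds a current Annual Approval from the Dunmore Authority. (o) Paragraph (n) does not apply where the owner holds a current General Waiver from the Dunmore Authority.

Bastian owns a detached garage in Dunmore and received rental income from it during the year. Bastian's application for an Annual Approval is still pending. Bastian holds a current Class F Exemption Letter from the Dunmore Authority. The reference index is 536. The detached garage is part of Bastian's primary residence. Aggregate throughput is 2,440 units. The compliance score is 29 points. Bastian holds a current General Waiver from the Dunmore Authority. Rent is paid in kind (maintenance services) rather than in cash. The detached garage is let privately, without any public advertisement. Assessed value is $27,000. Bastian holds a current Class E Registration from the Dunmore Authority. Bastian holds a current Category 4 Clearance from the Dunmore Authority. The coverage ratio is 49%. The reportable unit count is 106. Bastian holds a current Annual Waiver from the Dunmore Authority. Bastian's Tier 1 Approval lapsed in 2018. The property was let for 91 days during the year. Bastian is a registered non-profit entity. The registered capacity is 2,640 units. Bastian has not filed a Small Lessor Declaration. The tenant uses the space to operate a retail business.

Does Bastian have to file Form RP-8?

Exception (a) does not apply: no Small Lessor Declaration is on file.
All of (b)'s requirements are met (rent is paid in kind; the compliance score is 29 points, meeting the 29 points threshold; a current Annual Waiver is held). Applying paragraphs (g)–(m): (g) applies (the space is let for business use), but is displaced by (h): (h) operates against (g): a current Class F Exemption Letter is held. (i) is triggered (assessed value is $27,000, below the $28,000 limit), but is itself disapplied by (j): (j) operates against (i): a current Category 4 Clearance is held. (k) is engaged (the reportable unit count is 106, meeting the 94 threshold), but is overridden by (l): (l) operates against (k): the reference index is 536, meeting the 494 threshold. (m) is not engaged (aggregate throughput is 2,440 units, not below 2,200 units), so (l) stands. (b) remains available.
Exception (c) does not apply: the coverage ratio is 49%, not below 48%.
Exception (d) does not apply: the Tier 1 Approval is not current.

No — exception (b) applies; Bastian is not required to file Form RP-8.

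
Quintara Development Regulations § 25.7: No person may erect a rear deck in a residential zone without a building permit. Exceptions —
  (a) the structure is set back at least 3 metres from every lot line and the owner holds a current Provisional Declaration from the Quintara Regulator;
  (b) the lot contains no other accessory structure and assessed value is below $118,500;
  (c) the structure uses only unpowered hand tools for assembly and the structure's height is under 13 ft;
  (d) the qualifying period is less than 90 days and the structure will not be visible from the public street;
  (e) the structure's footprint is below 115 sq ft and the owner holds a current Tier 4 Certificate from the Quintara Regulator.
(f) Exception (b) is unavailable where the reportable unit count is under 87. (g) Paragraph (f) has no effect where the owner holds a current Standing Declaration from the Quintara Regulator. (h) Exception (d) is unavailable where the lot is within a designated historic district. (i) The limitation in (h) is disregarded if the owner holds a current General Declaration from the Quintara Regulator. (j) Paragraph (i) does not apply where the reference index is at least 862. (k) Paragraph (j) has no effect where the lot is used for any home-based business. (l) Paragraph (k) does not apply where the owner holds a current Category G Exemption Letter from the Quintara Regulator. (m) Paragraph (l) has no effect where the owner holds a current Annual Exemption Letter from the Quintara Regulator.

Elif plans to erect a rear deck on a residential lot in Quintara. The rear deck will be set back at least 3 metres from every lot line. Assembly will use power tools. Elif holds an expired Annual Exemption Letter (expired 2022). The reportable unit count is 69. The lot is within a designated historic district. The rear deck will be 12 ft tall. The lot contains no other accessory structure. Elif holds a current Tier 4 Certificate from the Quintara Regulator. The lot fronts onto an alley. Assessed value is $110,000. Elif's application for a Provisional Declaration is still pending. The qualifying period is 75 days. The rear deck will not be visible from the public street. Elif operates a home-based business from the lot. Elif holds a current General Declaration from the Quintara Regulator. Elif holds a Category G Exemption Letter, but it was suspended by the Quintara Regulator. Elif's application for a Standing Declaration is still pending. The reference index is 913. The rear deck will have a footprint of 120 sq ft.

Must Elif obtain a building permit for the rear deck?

Exception (a) fails — no current Provisional Declaration is held.
Exception (b)'s conditions are all satisfied: the lot has no other accessory structure; assessed value is $110,000, below the $118,500 limit. But applying paragraphs (f)–(g): (f) operates against (b): the reportable unit count is 69, under the 87 limit. (g) does not operate here (the Standing Declaration is not current), so (f) stands. Exception (b) does not apply.
Exception (c) does not apply: assembly uses power tools.
Exception (d) is satisfied on its face — the qualifying period is 75 days, less than the 90 days limit; the structure will not be visible from the street. As to paragraphs (h)–(m): (h) operates (the lot is in a historic district), but is set aside by (i): (i) operates against (h): a current General Declaration is held. (j) would limit (i) — the reference index is 913, meeting the 862 threshold — but (k) sets (j) aside: (k) operates against (j): a home-based business operates on the lot. (l) is not triggered (no current Category G Exemption Letter is held), so (k) stands. So (d) applies.
Exception (e) fails — the structure's footprint is 120 sq ft, not below 115 sq ft.

No — exception (d) applies; Elif does not need a building permit.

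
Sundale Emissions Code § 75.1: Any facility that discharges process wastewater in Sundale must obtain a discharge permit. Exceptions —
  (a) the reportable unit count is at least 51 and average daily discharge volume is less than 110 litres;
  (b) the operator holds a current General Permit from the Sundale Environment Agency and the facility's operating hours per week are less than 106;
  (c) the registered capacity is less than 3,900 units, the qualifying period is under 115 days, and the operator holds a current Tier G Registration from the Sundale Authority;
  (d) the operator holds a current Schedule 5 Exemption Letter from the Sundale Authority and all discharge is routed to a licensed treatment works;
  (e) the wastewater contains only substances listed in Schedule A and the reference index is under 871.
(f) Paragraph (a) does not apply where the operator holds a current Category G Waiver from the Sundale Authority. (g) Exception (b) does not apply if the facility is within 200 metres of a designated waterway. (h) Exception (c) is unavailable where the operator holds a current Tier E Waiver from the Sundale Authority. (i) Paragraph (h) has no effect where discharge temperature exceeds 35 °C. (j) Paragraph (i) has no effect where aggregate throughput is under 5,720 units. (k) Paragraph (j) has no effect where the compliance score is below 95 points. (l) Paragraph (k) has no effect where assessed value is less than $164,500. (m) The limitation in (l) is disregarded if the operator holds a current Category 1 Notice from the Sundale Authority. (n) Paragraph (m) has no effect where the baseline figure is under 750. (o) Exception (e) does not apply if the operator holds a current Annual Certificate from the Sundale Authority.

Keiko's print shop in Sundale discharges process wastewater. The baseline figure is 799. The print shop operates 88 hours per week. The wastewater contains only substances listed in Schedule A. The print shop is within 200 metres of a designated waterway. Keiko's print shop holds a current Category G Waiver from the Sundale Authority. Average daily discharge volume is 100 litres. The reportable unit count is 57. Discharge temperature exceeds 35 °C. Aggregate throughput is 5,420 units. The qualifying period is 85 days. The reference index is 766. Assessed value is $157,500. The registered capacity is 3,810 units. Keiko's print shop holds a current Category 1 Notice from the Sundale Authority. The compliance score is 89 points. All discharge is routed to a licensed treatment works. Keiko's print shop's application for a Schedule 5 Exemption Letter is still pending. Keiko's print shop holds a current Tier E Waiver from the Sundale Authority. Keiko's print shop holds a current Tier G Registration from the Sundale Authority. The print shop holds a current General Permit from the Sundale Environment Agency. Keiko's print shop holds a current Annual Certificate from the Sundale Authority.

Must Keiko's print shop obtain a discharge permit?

All of (a)'s requirements are met (the reportable unit count is 57, meeting the 51 threshold; average daily discharge volume is 100 litres, less than the 110 litres limit). But: (f) is engaged — a current Category G Waiver is held. Exception (a) does not apply.
Exception (b): a current General Permit is held; the facility's operating hours per week are 88, less than the 106 limit — every condition holds. However, paragraph (g) must be considered: (g) is triggered — the print shop is within 200 m of a designated waterway. Exception (b) does not apply.
All of (c)'s requirements are met (the registered capacity is 3,810 units, less than the 3,900 units limit; the qualifying period is 85 days, under the 115 days limit; a current Tier G Registration is held). Under paragraphs (h)–(n): (h) would limit (c) — a current Tier E Waiver is held — but (i) sets (h) aside: (i) operates — discharge temperature exceeds 35 °C. (j) would limit (i) — aggregate throughput is 5,420 units, under the 5,720 units limit — but (k) sets (j) aside: (k) operates — the compliance score is 89 points, below the 95 points limit. (l) would limit (k) — assessed value is $157,500, less than the $164,500 limit — but (m) sets (l) aside: (m) is triggered — a current Category 1 Notice is held. (n) does not operate here (the baseline figure is 799, not under 750), so (m) stands. (c) remains available.
Exception (d) requires that the operator holds a current Schedule 5 Exemption Letter from the Sundale Authority; but the Schedule 5 Exemption Letter is not current, so (d) is unavailable.
Exception (e) is satisfied on its face — the wastewater is Schedule-A-only; the reference index is 766, under the 871 limit. But: (o) operates against (e): a current Annual Certificate is held. Exception (e) does not apply.

No — exception (c) applies; Keiko's print shop is not required to obtain a discharge permit.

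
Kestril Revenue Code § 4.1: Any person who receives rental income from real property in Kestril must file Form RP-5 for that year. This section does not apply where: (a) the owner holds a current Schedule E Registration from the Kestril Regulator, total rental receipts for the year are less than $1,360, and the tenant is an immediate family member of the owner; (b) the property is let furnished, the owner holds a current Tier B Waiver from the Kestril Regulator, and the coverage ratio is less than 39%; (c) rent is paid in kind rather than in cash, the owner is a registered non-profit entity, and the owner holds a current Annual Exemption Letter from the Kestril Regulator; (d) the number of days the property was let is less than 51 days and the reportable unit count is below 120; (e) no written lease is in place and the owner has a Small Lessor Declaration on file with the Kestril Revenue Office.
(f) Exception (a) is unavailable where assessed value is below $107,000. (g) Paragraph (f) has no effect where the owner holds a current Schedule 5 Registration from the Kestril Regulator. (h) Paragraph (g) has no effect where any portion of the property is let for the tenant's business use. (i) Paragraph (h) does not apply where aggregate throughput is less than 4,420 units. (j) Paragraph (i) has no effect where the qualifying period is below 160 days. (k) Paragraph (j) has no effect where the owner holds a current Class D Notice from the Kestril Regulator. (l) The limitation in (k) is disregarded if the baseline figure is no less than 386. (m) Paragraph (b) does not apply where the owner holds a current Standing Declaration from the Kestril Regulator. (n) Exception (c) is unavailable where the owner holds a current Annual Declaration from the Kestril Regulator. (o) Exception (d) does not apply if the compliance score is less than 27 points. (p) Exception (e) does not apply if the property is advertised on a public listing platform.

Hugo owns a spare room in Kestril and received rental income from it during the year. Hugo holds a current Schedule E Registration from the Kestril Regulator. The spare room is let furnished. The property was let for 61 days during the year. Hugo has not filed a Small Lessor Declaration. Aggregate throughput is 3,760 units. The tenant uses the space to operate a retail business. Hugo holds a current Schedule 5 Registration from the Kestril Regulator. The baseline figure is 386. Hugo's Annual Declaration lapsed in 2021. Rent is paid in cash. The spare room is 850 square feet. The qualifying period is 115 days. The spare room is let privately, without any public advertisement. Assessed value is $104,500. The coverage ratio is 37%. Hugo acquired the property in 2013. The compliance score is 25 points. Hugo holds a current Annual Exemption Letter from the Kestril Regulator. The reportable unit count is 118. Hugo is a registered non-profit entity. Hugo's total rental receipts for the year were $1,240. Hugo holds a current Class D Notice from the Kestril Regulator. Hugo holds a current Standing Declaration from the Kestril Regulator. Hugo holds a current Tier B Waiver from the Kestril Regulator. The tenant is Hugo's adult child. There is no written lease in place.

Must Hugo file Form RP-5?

Exception (a)'s conditions are all satisfied: a current Schedule E Registration is held; total rental receipts for the year are $1,240, less than the $1,360 limit; the tenant is an immediate family member. Turning to paragraphs (f)–(l): (f) is engaged — assessed value is $104,500, below the $107,000 limit. (g) is engaged (a current Schedule 5 Registration is held), but is set aside by (h): (h) applies — the space is let for business use. (i) is engaged (aggregate throughput is 3,760 units, less than the 4,420 units limit), but is displaced by (j): (j) operates against (i): the qualifying period is 115 days, below the 160 days limit. (k) would limit (j) — a current Class D Notice is held — but (l) sets (k) aside: (l) operates — the baseline figure is 386, meeting the 386 threshold. So (a) is unavailable.
Exception (b) is satisfied on its face — the property is let furnished; a current Tier B Waiver is held; the coverage ratio is 37%, less than the 39% limit. However, paragraph (m) must be considered: (m) is triggered — a current Standing Declaration is held. So (b) is unavailable.
Exception (c) fails — rent is paid in cash.
Exception (d) requires that the number of days the property was let is less than 51 days; but the number of days the property was let is 61 days, not less than 51 days, so (d) is unavailable.
Exception (e) requires that the owner has a Small Lessor Declaration on file with the Kestril Revenue Office; but no Small Lessor Declaration is on file, so (e) is unavailable.
None of the exceptions is available; § 4.1 applies in full.

Yes — Hugo must file Form RP-5.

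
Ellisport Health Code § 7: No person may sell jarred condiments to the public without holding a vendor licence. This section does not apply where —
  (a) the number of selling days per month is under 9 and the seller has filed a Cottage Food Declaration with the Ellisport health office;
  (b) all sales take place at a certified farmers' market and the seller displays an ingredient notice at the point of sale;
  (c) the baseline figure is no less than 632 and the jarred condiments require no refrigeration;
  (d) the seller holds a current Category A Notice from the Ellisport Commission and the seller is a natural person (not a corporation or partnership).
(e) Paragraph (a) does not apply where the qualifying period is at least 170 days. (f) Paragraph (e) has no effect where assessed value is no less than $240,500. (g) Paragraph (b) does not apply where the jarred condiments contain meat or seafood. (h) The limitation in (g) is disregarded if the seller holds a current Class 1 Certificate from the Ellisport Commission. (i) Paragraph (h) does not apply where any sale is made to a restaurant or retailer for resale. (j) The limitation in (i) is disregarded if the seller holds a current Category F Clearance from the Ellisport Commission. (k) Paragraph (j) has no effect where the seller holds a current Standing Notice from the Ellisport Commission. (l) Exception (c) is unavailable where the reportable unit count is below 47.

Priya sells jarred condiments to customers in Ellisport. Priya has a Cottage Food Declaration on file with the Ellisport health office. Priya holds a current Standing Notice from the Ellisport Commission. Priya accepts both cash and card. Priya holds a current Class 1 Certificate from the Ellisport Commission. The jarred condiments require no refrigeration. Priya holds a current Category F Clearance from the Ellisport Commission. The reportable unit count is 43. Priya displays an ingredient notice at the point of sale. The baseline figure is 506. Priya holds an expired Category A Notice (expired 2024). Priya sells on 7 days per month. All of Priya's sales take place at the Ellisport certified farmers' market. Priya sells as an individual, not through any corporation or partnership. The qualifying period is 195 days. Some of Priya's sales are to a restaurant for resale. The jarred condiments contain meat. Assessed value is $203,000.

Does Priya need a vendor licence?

Exception (a)'s conditions are all satisfied: the number of selling days per month is 7, under the 9 limit; a Cottage Food Declaration is on file. Turning to paragraphs (e)–(f): (e) operates against (a): the qualifying period is 195 days, meeting the 170 days threshold. (f), which would lift (e), does not operate here — assessed value is $203,000, short of $240,500. So (a) is unavailable.
Exception (b) is satisfied on its face — all sales are at a certified farmers' market; an ingredient notice is displayed. But applying paragraphs (g)–(k): (g) applies — the jarred condiments contain meat. (h) applies (a current Class 1 Certificate is held), but is itself disapplied by (i): (i) applies — some sales are to a restaurant for resale. (j) is triggered (a current Category F Clearance is held), but is set aside by (k): (k) is engaged — a current Standing Notice is held. So (b) is unavailable.
Exception (c) requires that the baseline figure is no less than 632; but the baseline figure is 506, short of 632, so (c) is unavailable.
Exception (d) does not apply: no current Category A Notice is held.
Every exception is unavailable, so the rule governs.

Yes — Priya must hold a vendor licence.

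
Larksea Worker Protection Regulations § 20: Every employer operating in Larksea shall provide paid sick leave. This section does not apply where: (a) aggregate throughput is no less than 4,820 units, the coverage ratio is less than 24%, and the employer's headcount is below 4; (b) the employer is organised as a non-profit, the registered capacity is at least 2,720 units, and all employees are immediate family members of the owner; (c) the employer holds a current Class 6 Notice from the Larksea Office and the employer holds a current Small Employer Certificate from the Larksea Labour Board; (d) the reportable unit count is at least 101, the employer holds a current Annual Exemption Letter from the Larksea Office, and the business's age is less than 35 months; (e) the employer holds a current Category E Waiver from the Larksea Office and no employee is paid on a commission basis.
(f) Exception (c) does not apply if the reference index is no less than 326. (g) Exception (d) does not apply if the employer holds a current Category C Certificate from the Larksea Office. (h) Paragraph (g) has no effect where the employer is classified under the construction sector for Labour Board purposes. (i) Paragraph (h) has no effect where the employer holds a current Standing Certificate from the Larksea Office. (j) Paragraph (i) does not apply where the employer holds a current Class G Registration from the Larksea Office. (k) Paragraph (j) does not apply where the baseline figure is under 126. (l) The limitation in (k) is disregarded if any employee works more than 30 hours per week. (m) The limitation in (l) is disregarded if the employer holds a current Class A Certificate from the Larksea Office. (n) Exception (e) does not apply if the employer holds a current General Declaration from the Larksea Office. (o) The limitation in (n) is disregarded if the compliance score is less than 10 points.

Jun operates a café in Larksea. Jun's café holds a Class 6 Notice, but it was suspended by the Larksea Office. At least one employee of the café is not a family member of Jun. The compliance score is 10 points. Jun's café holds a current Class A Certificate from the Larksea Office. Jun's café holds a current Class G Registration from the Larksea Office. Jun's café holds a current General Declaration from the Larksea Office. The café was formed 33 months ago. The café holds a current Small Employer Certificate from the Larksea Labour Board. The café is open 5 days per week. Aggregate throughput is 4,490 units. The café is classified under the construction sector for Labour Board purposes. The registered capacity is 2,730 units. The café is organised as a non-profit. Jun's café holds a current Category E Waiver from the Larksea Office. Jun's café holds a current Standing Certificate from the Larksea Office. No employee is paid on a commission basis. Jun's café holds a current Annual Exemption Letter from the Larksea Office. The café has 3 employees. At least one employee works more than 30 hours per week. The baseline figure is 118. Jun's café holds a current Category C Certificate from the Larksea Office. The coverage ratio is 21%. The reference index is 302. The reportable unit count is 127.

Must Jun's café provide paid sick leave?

Yes — Jun's café must provide paid sick leave.

Exception (a) requires that aggregate throughput is no less than 4,820 units; but aggregate throughput is 4,490 units, short of 4,820 units, so (a) is unavailable.
Exception (b) requires that all employees are immediate family members of the owner; but at least one employee is not a family member, so (b) is unavailable.
Exception (c) fails — there is no Class 6 Notice in force.
Exception (d)'s conditions are all satisfied: the reportable unit count is 127, meeting the 101 threshold; a current Annual Exemption Letter is held; the business's age is 33 months, less than the 35 months limit. Turning to paragraphs (g)–(m): (g) operates against (d): a current Category C Certificate is held. (h) would limit (g) — the café is classified under the construction sector — but (i) sets (h) aside: (i) applies — a current Standing Certificate is held. (j) operates (a current Class G Registration is held), but is itself disapplied by (k): (k) operates against (j): the baseline figure is 118, under the 126 limit. (l) would limit (k) — at least one employee exceeds 30 hours/week — but (m) sets (l) aside: (m) is engaged — a current Class A Certificate is held. (d) is therefore removed.
Exception (e) is satisfied on its face — a current Category E Waiver is held; no employee is paid on commission. However, paragraphs (n)–(o) must be considered: (n) operates against (e): a current General Declaration is held. (o) is not triggered (the compliance score is 10 points, not less than 10 points), so (n) stands. So (e) is unavailable.
Every exception is unavailable, so the rule governs.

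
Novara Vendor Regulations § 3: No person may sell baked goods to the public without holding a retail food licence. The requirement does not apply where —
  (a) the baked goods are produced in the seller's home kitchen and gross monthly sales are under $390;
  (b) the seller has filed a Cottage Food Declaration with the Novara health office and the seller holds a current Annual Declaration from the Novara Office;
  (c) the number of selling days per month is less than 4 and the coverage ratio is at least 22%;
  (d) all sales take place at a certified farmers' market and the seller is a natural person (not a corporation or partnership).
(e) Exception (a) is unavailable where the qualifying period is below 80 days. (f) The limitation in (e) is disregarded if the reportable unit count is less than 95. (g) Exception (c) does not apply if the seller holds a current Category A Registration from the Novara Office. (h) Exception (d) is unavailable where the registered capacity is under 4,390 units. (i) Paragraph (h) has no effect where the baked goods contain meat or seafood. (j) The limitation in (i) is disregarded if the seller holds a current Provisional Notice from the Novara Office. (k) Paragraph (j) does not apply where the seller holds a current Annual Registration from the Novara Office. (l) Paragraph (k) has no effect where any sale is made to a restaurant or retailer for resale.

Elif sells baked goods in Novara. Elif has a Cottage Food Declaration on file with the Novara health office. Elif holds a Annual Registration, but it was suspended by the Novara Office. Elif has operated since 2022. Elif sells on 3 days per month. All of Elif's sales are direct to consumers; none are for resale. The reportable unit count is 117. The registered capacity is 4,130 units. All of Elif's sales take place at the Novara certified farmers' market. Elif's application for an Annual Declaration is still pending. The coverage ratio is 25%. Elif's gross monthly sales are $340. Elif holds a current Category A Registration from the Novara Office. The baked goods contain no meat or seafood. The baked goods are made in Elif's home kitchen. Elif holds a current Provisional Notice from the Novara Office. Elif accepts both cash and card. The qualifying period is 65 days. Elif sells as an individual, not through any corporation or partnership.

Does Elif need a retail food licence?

Yes — Elif must hold a retail food licence.

All of (a)'s requirements are met (the baked goods are home-kitchen produced; gross monthly sales are $340, under the $390 limit). However, paragraphs (e)–(f) must be considered: (e) operates against (a): the qualifying period is 65 days, below the 80 days limit. (f) does not operate here (the reportable unit count is 117, not less than 95), so (e) stands. (a) is therefore removed.
Exception (b) does not apply: the Annual Declaration is not current.
Exception (c): the number of selling days per month is 3, less than the 4 limit; the coverage ratio is 25%, meeting the 22% threshold — every condition holds. However, paragraph (g) must be considered: (g) operates — a current Category A Registration is held. So (c) is unavailable.
Exception (d) is satisfied on its face — all sales are at a certified farmers' market; the seller is a natural person. However, paragraphs (h)–(l) must be considered: (h) is engaged — the registered capacity is 4,130 units, under the 4,390 units limit. (i), which would lift (h), is not engaged — the baked goods contain no meat or seafood. Exception (d) does not apply.
No exception is made out. Elif falls within the general rule.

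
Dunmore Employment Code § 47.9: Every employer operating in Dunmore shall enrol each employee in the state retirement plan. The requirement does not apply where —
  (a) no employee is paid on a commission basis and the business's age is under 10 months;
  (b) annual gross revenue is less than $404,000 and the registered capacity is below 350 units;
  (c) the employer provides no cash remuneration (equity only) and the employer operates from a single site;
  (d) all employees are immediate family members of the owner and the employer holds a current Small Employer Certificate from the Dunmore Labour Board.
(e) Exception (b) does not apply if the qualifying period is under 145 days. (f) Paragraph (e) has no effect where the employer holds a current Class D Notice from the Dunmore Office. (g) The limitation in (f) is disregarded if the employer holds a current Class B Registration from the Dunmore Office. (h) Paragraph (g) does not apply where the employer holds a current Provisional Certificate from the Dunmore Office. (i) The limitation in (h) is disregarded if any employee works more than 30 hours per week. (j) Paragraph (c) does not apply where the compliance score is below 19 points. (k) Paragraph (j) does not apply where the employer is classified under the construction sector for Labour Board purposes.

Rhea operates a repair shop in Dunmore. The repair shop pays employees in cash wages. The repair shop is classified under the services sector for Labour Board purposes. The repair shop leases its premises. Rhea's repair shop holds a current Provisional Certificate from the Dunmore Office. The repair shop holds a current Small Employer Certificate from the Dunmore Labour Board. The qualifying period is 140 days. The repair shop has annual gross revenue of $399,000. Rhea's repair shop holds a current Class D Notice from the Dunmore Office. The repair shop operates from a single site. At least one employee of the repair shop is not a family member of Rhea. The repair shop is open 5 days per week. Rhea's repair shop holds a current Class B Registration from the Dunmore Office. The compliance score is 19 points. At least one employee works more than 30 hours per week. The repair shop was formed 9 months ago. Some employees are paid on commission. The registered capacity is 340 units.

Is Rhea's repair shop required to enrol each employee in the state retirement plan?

Exception (a) requires that no employee is paid on a commission basis; but some employees are paid on commission, so (a) is unavailable.
All of (b)'s requirements are met (annual gross revenue is $399,000, less than the $404,000 limit; the registered capacity is 340 units, below the 350 units limit). However, paragraphs (e)–(i) must be considered: (e) operates against (b): the qualifying period is 140 days, under the 145 days limit. (f) is triggered (a current Class D Notice is held), but is itself disapplied by (g): (g) operates against (f): a current Class B Registration is held. (h) is engaged (a current Provisional Certificate is held), but is displaced by (i): (i) is triggered — at least one employee exceeds 30 hours/week. Exception (b) does not apply.
Exception (c) fails — employees are paid cash wages.
Exception (d) does not apply: at least one employee is not a family member.
None of the exceptions is available; § 47.9 applies in full.

Yes — Rhea's repair shop must enrol each employee in the state retirement plan.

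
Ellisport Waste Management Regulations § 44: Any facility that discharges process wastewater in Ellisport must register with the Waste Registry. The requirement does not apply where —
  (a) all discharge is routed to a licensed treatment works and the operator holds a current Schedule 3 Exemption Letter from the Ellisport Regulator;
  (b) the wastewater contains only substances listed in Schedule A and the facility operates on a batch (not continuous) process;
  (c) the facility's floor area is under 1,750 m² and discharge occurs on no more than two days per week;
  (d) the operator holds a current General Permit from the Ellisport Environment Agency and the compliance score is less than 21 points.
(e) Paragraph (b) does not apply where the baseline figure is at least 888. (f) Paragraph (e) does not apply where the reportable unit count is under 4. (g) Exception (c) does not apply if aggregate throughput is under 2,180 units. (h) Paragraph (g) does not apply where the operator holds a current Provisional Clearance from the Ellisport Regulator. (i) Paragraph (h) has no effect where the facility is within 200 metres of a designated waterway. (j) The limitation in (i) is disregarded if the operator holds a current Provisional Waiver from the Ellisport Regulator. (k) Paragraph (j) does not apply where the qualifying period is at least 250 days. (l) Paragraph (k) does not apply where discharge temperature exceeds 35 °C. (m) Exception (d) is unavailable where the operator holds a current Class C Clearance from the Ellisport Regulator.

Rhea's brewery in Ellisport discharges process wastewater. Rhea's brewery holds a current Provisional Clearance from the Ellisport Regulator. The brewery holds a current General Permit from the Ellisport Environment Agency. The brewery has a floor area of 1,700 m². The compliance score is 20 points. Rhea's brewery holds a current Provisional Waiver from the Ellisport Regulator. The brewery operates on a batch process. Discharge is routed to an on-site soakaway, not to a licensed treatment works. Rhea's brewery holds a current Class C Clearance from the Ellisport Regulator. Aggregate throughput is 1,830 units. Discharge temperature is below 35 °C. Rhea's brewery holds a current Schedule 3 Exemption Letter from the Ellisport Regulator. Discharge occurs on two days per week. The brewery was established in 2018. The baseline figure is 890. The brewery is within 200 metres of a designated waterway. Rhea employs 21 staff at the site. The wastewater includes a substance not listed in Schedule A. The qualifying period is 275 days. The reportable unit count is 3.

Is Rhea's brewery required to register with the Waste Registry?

Exception (a) does not apply: discharge is not routed to a licensed treatment works.
Exception (b) fails — the wastewater includes a non-Schedule-A substance.
Exception (c)'s conditions are all satisfied: the facility's floor area is 1,700 m², under the 1,750 m² limit; discharge occurs on no more than two days per week. But applying paragraphs (g)–(l): (g) operates against (c): aggregate throughput is 1,830 units, under the 2,180 units limit. (h) is engaged (a current Provisional Clearance is held), but is displaced by (i): (i) is engaged — the brewery is within 200 m of a designated waterway. (j) is triggered (a current Provisional Waiver is held), but is set aside by (k): (k) operates against (j): the qualifying period is 275 days, meeting the 250 days threshold. (l) is not engaged (discharge temperature is below 35 °C), so (k) stands. (c) is therefore removed.
Exception (d)'s conditions are all satisfied: a current General Permit is held; the compliance score is 20 points, less than the 21 points limit. However, paragraph (m) must be considered: (m) is triggered — a current Class C Clearance is held. (d) is therefore removed.
No exception applies. The general rule governs.

Yes — Rhea's brewery must register with the Waste Registry.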